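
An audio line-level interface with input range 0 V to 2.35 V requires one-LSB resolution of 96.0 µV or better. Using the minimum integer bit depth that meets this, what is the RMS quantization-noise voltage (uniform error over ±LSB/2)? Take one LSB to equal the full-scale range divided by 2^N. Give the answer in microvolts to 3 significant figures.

20.7 µV

Span = 2.35 V.
Need 2^N ≥ 2.35 V / 96.0 µV = 24480 → N_min = 15.
LSB = 2.35 V / 2^15 = 71.716 µV.
V_rms = LSB/√12 = 20.7 µV.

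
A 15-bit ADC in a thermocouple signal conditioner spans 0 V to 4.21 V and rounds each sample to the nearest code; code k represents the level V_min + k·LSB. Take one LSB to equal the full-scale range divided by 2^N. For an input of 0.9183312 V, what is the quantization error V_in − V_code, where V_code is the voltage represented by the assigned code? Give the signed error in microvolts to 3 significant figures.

−36.7 µV

Full-scale range = 4.21 V. LSB = 4.21 V / 2^15 ≈ 128.5 µV.
(0.9183312 − (0)) / LSB = 0.9183312 × 32768/4.21 = 7147.7142. Nearest integer: k = 7148.
V_code = V_min + k × range/2^15 = 0 + 7148 × 4.21/32768 = 0.91836791992 V.
V_in − V_code = 0.9183312 − (0.91836791992) = −36.7 µV.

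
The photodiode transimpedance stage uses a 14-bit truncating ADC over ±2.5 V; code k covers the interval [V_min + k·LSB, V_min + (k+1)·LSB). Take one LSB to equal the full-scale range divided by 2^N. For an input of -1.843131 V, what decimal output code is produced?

The full-scale span is 2.5 − (-2.5) = 5 V. LSB = 5 V / 2^14 ≈ 305.2 µV.
code = ⌊(V_in − V_min)/LSB⌋ = ⌊(V_in − V_min) × 2^14 / range⌋
     = ⌊(-1.843131 − (-2.5)) × 16384 / 5⌋ = ⌊0.656869 × 16384/5⌋
     = ⌊2152.428⌋ = 2152.

2152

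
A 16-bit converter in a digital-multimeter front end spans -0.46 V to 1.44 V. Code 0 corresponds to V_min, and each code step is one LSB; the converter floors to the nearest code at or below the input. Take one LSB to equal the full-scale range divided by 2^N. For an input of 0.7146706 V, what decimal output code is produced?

Span: 1.44 V − (-0.46 V) = 1.9 V. LSB = 1.9 V / 2^16 ≈ 28.99 µV.
code = ⌊(V_in − V_min)/LSB⌋ = ⌊(V_in − V_min) × 2^16 / range⌋
     = ⌊(0.7146706 − (-0.46)) × 65536 / 1.9⌋ = ⌊1.1746706 × 65536/1.9⌋
     = ⌊40517.480⌋ = 40517.

40517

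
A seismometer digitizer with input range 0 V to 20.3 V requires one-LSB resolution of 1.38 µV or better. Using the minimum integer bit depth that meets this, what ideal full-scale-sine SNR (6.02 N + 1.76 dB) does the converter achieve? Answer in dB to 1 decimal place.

146.2 dB

Span = 20.3 V.
Required number of levels: 20.3/1.38 µV = 1.4710e7; smallest N with 2^N ≥ that is 24.
Ideal SNR at N = 24: 6.02·24 + 1.76 = 146.2 dB.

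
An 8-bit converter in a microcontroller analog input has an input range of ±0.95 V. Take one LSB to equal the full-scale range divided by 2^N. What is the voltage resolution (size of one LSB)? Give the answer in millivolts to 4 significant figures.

7.422 mV

The full-scale span is 0.95 − (-0.95) = 1.9 V.
There are 2^8 = 256 steps.
LSB = 1.9 V / 2^8 = 7.422 mV.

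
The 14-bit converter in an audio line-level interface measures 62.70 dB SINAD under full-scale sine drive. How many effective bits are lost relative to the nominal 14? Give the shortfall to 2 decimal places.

Effective bits = (62.70 − 1.76)/6.02 = 10.1229.
Lost resolution: 14 − 10.1229 = 3.8771 bits.

3.88 bits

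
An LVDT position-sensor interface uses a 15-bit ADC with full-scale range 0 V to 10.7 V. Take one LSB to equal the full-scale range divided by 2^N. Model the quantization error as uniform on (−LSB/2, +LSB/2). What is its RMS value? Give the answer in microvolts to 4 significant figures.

Span = 10.7 V.
Step size = 10.7/32768 V = 326.538 µV.
V_rms = LSB/√12 = 326.538 µV / √12 = 94.26 µV.

94.26 µV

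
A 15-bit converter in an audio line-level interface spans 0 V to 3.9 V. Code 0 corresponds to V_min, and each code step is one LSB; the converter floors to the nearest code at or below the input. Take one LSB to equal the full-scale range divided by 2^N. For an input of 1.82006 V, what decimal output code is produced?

Range is 3.9 V. LSB = 3.9 V / 2^15 ≈ 119.0 µV.
V_in − V_min = 1.82006 − (0) = 1.82006 V.
Divide by LSB: 1.82006 × 32768/3.9 = 15292.2375.
Truncating gives code 15292.

15292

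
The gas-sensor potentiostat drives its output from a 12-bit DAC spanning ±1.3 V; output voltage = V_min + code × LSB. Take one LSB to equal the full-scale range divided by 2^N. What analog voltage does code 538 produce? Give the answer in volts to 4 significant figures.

Range = 1.3 − (-1.3) = 2.6 V. LSB = 2.6 V / 2^12.
Output = V_min + (538/4096) × range = -1.3 + 0.131348 × 2.6 V
      = -1.3 V + 0.341504 V = -0.958496 V.

-0.9585 V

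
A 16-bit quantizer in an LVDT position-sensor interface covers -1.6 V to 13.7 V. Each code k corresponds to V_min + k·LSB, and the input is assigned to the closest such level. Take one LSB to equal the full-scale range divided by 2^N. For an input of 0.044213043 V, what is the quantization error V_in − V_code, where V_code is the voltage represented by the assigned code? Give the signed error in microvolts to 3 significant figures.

−42.0 µV

Span: 13.7 V − (-1.6 V) = 15.3 V. LSB = 15.3 V / 2^16 ≈ 233.5 µV.
(V_in − V_min)/LSB = (0.044213043 − (-1.6)) × 65536/15.3 = 7042.8200 → nearest code k = 7043.
Reconstructed level: -1.6 + 7043 × 15.3/65536 V = 0.044255065918 V.
Error = V_in − V_code = 0.044213043 − (0.044255065918) = −42.0 µV.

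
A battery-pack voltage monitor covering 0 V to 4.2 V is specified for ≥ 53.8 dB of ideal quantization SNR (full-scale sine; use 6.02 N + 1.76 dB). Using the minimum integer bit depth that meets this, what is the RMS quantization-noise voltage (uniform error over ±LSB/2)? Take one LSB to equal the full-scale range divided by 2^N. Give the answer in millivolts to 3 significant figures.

2.37 mV

Full-scale range = 4.2 V.
Required N = ⌈(53.8 − 1.76)/6.02⌉ = ⌈8.645⌉ = 9.
LSB = 4.2 V / 2^9 = 8.2031 mV.
σ_q = LSB/√12 = 8.2031 mV/3.4641 = 2.37 mV.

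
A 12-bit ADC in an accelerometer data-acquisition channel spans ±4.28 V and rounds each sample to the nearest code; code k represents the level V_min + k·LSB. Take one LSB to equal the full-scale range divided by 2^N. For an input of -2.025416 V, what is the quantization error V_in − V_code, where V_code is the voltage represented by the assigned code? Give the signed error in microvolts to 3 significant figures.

Full-scale range = 4.28 V − (-4.28 V) = 8.56 V. LSB = 8.56 V / 2^12 ≈ 2.090 mV.
(-2.025416 − (-4.28)) / LSB = 2.254584 × 4096/8.56 = 1078.8290. Nearest integer: k = 1079.
V_code = -4.28 + (1079/4096) × 8.56 = -2.025058594 V.
e = -2.025416 − (-2.025058594) = −357 µV.

−357 µV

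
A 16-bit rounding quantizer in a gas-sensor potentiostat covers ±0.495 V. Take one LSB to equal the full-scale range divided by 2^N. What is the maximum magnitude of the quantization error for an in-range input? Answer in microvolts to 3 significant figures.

7.55 µV

Full-scale range = 0.495 V − (-0.495 V) = 0.99 V.
LSB = 0.99 V / 2^16 = 15.106 µV.
Worst-case error for round-to-nearest is half an LSB: 7.55 µV.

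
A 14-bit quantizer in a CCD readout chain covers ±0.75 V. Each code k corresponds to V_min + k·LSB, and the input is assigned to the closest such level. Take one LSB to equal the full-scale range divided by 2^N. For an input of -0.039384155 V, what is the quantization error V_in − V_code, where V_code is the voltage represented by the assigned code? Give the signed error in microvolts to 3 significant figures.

−16.5 µV

Range = 0.75 − (-0.75) = 1.5 V. LSB = 1.5 V / 2^14 ≈ 91.55 µV.
(-0.039384155 − (-0.75)) / LSB = 0.710615845 × 16384/1.5 = 7761.8200. Nearest integer: k = 7762.
Reconstructed level: -0.75 + 7762 × 1.5/16384 V = -0.039367675781 V.
e = -0.039384155 − (-0.039367675781) = −16.5 µV.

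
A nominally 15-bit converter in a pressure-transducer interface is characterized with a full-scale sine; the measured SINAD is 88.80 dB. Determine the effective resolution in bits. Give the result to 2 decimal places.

14.46 bits

(88.80 − 1.76) / 6.02 = 87.04/6.02 = 14.4585 effective bits.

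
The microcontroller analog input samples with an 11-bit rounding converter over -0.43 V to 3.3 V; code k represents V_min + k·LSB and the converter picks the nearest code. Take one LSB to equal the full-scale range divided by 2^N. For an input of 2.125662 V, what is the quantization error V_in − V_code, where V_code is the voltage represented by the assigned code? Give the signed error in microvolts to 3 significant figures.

+393 µV

Full-scale range = 3.3 V − (-0.43 V) = 3.73 V. LSB = 3.73 V / 2^11 ≈ 1.821 mV.
Position in LSBs: (2.125662 − (-0.43)) × 2048/3.73 = 1403.2160; rounding gives k = 1403.
V_code = V_min + k × range/2^11 = -0.43 + 1403 × 3.73/2048 = 2.125268555 V.
Error = V_in − V_code = 2.125662 − (2.125268555) = +393 µV.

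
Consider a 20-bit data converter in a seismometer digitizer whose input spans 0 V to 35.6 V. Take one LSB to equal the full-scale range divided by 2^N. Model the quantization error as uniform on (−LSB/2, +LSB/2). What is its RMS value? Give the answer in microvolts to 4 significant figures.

9.801 µV

V_FS = 35.6 V.
LSB = 35.6 V / 2^20 = 33.9508 µV.
σ_q = LSB/√12 = 33.9508 µV/3.4641 = 9.801 µV.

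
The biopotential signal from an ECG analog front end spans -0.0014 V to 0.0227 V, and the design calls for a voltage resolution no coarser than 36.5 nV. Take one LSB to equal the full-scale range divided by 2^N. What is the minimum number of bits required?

Range = 0.0227 − (-0.0014) = 0.0241 V.
Required number of levels: 0.0241/36.5 nV = 660270; smallest N with 2^N ≥ that is 20.

20 bits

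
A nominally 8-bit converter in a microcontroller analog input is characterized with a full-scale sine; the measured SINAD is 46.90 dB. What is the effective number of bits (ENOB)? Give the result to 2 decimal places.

(46.90 − 1.76) / 6.02 = 45.14/6.02 = 7.4983 effective bits.

7.50 bits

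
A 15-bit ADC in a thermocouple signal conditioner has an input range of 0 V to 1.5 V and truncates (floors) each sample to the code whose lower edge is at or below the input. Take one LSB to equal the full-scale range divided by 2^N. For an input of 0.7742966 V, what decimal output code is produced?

16914

V_FS = 1.5 V. LSB = 1.5 V / 2^15 ≈ 45.78 µV.
code = ⌊(V_in − V_min)/LSB⌋ = ⌊(V_in − V_min) × 2^15 / range⌋
     = ⌊(0.7742966 − (0)) × 32768 / 1.5⌋ = ⌊0.7742966 × 32768/1.5⌋
     = ⌊16914.767⌋ = 16914.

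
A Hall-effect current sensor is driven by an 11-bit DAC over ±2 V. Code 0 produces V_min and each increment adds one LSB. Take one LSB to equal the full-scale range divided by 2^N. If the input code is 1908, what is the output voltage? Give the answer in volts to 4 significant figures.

1.727 V

Span: 2 V − (-2 V) = 4 V. LSB = 4 V / 2^11.
V_out = V_min + code × LSB = -2 V + 1908 × 4 V / 2048
      = -2 + 3.72656 = 1.72656 V.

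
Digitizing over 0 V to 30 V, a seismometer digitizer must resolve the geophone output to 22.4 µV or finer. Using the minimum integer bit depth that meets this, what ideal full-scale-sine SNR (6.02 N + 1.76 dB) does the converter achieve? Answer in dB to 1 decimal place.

128.2 dB

V_FS = 30 V.
Required number of levels: 30/22.4 µV = 1.3393e6; smallest N with 2^N ≥ that is 21.
6.02(21) + 1.76 = 128.18 dB.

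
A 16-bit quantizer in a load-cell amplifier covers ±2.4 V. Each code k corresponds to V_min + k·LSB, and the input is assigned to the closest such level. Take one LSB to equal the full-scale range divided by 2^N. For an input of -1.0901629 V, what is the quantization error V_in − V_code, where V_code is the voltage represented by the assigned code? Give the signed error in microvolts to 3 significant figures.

−26.2 µV

Full-scale range = 2.4 V − (-2.4 V) = 4.8 V. LSB = 4.8 V / 2^16 ≈ 73.24 µV.
(V_in − V_min)/LSB = (-1.0901629 − (-2.4)) × 65536/4.8 = 17883.6425 → nearest code k = 17884.
Reconstructed level: -2.4 + 17884 × 4.8/65536 V = -1.0901367188 V.
e = -1.0901629 − (-1.0901367188) = −26.2 µV.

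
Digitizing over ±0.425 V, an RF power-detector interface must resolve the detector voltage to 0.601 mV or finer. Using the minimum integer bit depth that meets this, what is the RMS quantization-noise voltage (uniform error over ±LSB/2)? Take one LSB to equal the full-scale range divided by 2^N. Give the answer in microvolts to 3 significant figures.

120 µV

Full-scale range = 0.425 V − (-0.425 V) = 0.85 V.
Need 2^N ≥ 0.85 V / 0.601 mV = 1414 → N_min = 11.
One LSB is 0.85 V / 2048 = 415.04 µV.
σ_q = LSB/√12 = 415.04 µV/3.4641 = 120 µV.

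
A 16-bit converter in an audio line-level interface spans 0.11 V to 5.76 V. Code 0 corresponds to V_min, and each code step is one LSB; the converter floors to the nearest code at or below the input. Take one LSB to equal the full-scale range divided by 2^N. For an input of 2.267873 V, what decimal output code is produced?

Span: 5.76 V − (0.11 V) = 5.65 V. LSB = 5.65 V / 2^16 ≈ 86.21 µV.
V_in − V_min = 2.267873 − (0.11) = 2.157873 V.
Divide by LSB: 2.157873 × 65536/5.65 = 25029.7991.
Truncating gives code 25029.

25029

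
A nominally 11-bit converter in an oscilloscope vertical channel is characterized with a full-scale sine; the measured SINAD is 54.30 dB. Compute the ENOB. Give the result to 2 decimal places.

8.73 bits

ENOB = (54.30 − 1.76)/6.02 = 8.7276 bits.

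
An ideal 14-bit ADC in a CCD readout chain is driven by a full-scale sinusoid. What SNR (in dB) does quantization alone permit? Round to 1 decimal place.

86.0 dB

For an ideal N-bit converter with full-scale sine input, SNR = 6.02 N + 1.76 dB. SNR = 6.02 × 14 + 1.76 = 84.28 + 1.76 = 86.04 dB.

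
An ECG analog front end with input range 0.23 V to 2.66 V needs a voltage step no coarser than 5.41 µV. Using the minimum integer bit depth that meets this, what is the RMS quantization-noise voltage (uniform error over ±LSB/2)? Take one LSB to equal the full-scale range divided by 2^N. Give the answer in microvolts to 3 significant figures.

Range = 2.66 − (0.23) = 2.43 V.
2.43 V / 5.41 µV = 449200. Since 2^18 = 262144 and 2^19 = 524288, N = 19.
One LSB is 2.43 V / 524288 = 4.6349 µV.
V_rms = LSB/√12 = 1.34 µV.

1.34 µV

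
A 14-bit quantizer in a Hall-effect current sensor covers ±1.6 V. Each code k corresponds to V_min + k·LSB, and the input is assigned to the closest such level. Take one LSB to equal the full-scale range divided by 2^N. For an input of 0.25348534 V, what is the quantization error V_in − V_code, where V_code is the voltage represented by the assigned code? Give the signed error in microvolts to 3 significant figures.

−30.3 µV

Range = 1.6 − (-1.6) = 3.2 V. LSB = 3.2 V / 2^14 ≈ 195.3 µV.
(0.25348534 − (-1.6)) / LSB = 1.85348534 × 16384/3.2 = 9489.8449. Nearest integer: k = 9490.
Reconstructed level: -1.6 + 9490 × 3.2/16384 V = 0.25351562500 V.
V_in − V_code = 0.25348534 − (0.25351562500) = −30.3 µV.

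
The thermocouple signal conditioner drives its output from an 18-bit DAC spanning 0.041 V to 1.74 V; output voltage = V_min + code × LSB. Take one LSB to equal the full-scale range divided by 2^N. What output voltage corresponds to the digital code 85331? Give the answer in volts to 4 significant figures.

Full-scale range = 1.74 V − (0.041 V) = 1.699 V. LSB = 1.699 V / 2^18.
V_out = V_min + code × LSB = 0.041 V + 85331 × 1.699 V / 262144
      = 0.041 + 0.553045 = 0.594045 V.

0.5940 V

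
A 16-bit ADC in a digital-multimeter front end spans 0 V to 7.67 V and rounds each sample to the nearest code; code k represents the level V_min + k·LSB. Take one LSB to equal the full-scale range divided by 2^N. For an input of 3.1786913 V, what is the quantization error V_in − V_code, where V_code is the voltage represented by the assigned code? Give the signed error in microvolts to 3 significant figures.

Range is 7.67 V. LSB = 7.67 V / 2^16 ≈ 117.0 µV.
(V_in − V_min)/LSB = (3.1786913 − (0)) × 65536/7.67 = 27160.1973 → nearest code k = 27160.
Reconstructed level: 0 + 27160 × 7.67/65536 V = 3.1786682129 V.
V_in − V_code = 3.1786913 − (3.1786682129) = +23.1 µV.

+23.1 µV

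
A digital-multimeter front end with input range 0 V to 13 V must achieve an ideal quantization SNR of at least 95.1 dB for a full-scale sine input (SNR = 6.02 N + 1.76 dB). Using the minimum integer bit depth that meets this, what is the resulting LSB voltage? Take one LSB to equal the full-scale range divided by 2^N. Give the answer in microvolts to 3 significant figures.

198 µV

Full-scale range = 13 V.
Required N = ⌈(95.1 − 1.76)/6.02⌉ = ⌈15.505⌉ = 16.
One LSB is 13 V / 65536 = 198 µV.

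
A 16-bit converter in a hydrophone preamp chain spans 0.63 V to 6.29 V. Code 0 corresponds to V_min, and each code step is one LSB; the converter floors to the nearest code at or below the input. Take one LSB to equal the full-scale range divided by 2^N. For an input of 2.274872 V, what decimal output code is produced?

19045

Span: 6.29 V − (0.63 V) = 5.66 V. LSB = 5.66 V / 2^16 ≈ 86.36 µV.
V_in − V_min = 2.274872 − (0.63) = 1.644872 V.
Divide by LSB: 1.644872 × 65536/5.66 = 19045.6416.
Truncating gives code 19045.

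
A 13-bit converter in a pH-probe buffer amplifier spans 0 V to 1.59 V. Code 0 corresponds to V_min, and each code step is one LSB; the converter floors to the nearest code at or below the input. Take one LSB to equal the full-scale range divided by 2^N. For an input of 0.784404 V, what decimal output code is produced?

4041

Span = 1.59 V. LSB = 1.59 V / 2^13 ≈ 194.1 µV.
(V_in − V_min) × 2^13/range = (0.784404 − (0)) × 8192/1.59 = 4041.407.
Floor → code = 4041.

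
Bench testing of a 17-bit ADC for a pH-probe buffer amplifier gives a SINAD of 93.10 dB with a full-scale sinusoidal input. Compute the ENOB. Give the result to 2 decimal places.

(93.10 − 1.76) / 6.02 = 91.34/6.02 = 15.1728 effective bits.

15.17 bits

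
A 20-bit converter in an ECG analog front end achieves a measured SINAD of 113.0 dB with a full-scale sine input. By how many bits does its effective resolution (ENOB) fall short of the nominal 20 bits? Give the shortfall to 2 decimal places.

1.52 bits

Effective bits = (113.0 − 1.76)/6.02 = 18.4784.
Shortfall = 20 − 18.4784 = 1.5216 bits.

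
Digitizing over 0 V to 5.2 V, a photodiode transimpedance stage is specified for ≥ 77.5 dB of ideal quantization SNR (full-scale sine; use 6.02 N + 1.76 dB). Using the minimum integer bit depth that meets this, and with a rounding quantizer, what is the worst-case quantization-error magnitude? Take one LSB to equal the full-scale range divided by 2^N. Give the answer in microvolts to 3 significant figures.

Span = 5.2 V.
Required N = ⌈(77.5 − 1.76)/6.02⌉ = ⌈12.581⌉ = 13.
One LSB is 5.2 V / 8192 = 0.63477 mV.
Max error for round-to-nearest is LSB/2 = 317 µV.

317 µV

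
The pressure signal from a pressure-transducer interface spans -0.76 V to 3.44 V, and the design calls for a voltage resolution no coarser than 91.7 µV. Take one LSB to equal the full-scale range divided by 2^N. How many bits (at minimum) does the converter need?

Span: 3.44 V − (-0.76 V) = 4.2 V.
4.2 V / 91.7 µV = 45800. Since 2^15 = 32768 and 2^16 = 65536, N = 16.

16 bits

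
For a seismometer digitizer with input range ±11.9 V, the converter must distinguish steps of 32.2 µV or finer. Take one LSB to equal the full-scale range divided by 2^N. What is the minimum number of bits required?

20 bits

The full-scale span is 11.9 − (-11.9) = 23.8 V.
23.8 V / 32.2 µV = 739100. Since 2^19 = 524288 and 2^20 = 1048576, N = 20.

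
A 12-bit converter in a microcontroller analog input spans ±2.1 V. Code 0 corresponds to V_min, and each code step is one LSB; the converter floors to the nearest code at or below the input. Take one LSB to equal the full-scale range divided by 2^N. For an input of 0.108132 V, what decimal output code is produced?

2153

Full-scale range = 2.1 V − (-2.1 V) = 4.2 V. LSB = 4.2 V / 2^12 ≈ 1.025 mV.
(V_in − V_min) × 2^12/range = (0.108132 − (-2.1)) × 4096/4.2 = 2153.454.
Floor → code = 2153.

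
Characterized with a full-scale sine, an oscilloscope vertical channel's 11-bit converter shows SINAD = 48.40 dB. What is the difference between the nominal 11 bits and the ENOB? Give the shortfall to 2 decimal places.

N_eff = (48.40 − 1.76)/6.02 = 7.7475 bits.
Lost resolution: 11 − 7.7475 = 3.2525 bits.

3.25 bits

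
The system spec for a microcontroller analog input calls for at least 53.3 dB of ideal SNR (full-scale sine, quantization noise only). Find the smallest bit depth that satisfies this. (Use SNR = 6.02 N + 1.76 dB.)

Required N = ⌈(53.3 − 1.76)/6.02⌉ = ⌈8.561⌉ = 9.

9 bits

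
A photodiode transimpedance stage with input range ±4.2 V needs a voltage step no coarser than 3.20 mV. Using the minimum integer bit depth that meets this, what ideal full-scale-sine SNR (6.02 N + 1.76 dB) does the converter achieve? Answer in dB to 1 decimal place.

Span: 4.2 V − (-4.2 V) = 8.4 V.
8.4 V / 3.20 mV = 2625. Since 2^11 = 2048 and 2^12 = 4096, N = 12.
Ideal SNR at N = 12: 6.02·12 + 1.76 = 74.0 dB.

74.0 dB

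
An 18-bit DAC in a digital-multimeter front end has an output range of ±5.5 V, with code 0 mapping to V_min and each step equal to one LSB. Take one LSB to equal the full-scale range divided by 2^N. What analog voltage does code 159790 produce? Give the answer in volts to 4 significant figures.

Full-scale range = 5.5 V − (-5.5 V) = 11 V. LSB = 11 V / 2^18.
V_out = V_min + code × LSB = -5.5 V + 159790 × 11 V / 262144
      = -5.5 + 6.70506 = 1.20506 V.

1.205 V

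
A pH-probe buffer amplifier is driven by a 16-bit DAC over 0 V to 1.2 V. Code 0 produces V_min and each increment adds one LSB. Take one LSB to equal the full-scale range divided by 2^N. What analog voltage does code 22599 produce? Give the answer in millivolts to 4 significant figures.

413.8 mV

Range is 1.2 V. LSB = 1.2 V / 2^16.
Output = V_min + (22599/65536) × range = 0 + 0.344833 × 1.2 V
      = 0 + 0.413800 = 0.413800 V.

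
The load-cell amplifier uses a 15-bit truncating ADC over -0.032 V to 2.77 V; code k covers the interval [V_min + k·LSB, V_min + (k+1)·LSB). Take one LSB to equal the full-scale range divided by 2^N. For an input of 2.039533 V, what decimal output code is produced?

The full-scale span is 2.77 − (-0.032) = 2.802 V. LSB = 2.802 V / 2^15 ≈ 85.51 µV.
code = ⌊(V_in − V_min)/LSB⌋ = ⌊(V_in − V_min) × 2^15 / range⌋
     = ⌊(2.039533 − (-0.032)) × 32768 / 2.802⌋ = ⌊2.071533 × 32768/2.802⌋
     = ⌊24225.551⌋ = 24225.

24225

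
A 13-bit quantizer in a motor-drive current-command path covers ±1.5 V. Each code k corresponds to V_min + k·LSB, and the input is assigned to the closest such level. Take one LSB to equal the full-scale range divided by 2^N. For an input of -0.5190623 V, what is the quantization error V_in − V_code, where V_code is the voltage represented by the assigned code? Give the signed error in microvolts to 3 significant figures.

The full-scale span is 1.5 − (-1.5) = 3 V. LSB = 3 V / 2^13 ≈ 366.2 µV.
(-0.5190623 − (-1.5)) / LSB = 0.9809377 × 8192/3 = 2678.6139. Nearest integer: k = 2679.
Reconstructed level: -1.5 + 2679 × 3/8192 V = -0.5189208984 V.
Error = V_in − V_code = -0.5190623 − (-0.5189208984) = −141 µV.

−141 µV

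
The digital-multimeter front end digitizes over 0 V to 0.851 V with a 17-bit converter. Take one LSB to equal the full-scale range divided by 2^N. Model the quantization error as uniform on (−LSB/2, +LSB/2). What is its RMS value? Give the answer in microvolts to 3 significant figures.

Range is 0.851 V.
Step size = 0.851/131072 V = 6.4926 µV.
RMS of a uniform error over width LSB is LSB/√12 = 1.87 µV.

1.87 µV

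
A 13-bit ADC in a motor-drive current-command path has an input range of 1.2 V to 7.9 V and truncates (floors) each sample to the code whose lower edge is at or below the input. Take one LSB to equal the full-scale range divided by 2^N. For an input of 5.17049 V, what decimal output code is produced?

4854

The full-scale span is 7.9 − (1.2) = 6.7 V. LSB = 6.7 V / 2^13 ≈ 0.8179 mV.
V_in − V_min = 5.17049 − (1.2) = 3.97049 V.
Divide by LSB: 3.97049 × 8192/6.7 = 4854.6648.
Truncating gives code 4854.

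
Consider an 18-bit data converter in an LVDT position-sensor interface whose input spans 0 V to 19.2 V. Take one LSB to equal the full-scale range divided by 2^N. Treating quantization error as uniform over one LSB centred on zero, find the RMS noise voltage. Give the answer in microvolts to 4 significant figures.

21.14 µV

V_FS = 19.2 V.
LSB = 19.2 V ÷ 2^18 = 19.2/262144 V = 73.2422 µV.
σ_q = LSB/√12 = 73.2422 µV/3.4641 = 21.14 µV.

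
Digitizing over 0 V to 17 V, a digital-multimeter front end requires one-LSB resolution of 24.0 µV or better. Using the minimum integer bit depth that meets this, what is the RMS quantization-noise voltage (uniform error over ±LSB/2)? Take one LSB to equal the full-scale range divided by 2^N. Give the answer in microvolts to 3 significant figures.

4.68 µV

Range is 17 V.
Levels needed ≥ 17/24.0 µV = 708300. 2^20 = 1048576 suffices, so N_min = 20.
LSB = 17 V / 2^20 = 16.212 µV.
σ_q = LSB/√12 = 16.212 µV/3.4641 = 4.68 µV.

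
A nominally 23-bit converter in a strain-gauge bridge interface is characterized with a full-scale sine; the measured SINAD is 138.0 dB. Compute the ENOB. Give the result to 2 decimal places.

Inverting SNR = 6.02 N + 1.76: N_eff = (138.0 − 1.76)/6.02 = 22.6312.

22.63 bits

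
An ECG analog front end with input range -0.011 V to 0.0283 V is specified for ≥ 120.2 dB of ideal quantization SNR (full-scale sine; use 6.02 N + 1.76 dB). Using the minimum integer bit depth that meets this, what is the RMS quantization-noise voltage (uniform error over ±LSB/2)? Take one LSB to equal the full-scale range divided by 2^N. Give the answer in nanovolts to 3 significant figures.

The full-scale span is 0.0283 − (-0.011) = 0.0393 V.
6.02 N + 1.76 ≥ 120.2 gives N ≥ 19.674, so the minimum integer is 20.
Step size = 0.0393/1048576 V = 37.479 nV.
RMS noise = LSB/√12 = 10.8 nV.

10.8 nV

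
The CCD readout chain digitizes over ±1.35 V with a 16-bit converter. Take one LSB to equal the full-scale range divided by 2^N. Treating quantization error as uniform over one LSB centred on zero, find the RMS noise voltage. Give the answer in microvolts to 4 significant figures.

Full-scale range = 1.35 V − (-1.35 V) = 2.7 V.
Step size = 2.7/65536 V = 41.1987 µV.
RMS of a uniform error over width LSB is LSB/√12 = 11.89 µV.

11.89 µV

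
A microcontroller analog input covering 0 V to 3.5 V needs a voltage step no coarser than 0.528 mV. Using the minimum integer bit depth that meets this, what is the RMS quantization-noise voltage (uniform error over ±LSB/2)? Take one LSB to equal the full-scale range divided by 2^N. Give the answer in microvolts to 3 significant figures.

Full-scale range = 3.5 V.
3.5 V / 0.528 mV = 6629. Since 2^12 = 4096 and 2^13 = 8192, N = 13.
LSB = 3.5 V ÷ 2^13 = 3.5/8192 V = 427.25 µV.
RMS noise = LSB/√12 = 123 µV.

123 µV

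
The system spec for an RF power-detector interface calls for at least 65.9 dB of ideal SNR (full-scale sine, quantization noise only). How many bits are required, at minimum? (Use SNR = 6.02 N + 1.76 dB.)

N ≥ (65.9 − 1.76)/6.02 = 10.654 → N_min = 11.

11 bits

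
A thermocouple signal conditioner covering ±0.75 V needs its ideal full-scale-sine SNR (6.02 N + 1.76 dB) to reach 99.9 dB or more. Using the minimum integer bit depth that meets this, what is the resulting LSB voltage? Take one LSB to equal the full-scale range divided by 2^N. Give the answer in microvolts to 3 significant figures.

Span: 0.75 V − (-0.75 V) = 1.5 V.
Required N = ⌈(99.9 − 1.76)/6.02⌉ = ⌈16.302⌉ = 17.
LSB = 1.5 V ÷ 2^17 = 1.5/131072 V = 11.4 µV.

11.4 µV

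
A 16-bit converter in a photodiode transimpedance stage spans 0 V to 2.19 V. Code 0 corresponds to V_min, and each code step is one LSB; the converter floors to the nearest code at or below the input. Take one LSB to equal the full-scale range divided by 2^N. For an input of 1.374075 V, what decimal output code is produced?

Span = 2.19 V. LSB = 2.19 V / 2^16 ≈ 33.42 µV.
(V_in − V_min) × 2^16/range = (1.374075 − (0)) × 65536/2.19 = 41119.351.
Floor → code = 41119.

41119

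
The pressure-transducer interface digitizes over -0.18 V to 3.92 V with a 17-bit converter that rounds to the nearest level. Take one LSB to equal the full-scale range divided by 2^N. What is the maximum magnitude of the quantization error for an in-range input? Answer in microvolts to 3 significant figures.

15.6 µV

The full-scale span is 3.92 − (-0.18) = 4.1 V.
One LSB is 4.1 V / 131072 = 31.281 µV.
|e|_max = LSB/2 = 15.6 µV.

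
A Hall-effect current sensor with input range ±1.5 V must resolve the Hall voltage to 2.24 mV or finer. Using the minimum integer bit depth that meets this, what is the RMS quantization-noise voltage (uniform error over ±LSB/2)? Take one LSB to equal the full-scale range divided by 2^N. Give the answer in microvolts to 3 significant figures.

The full-scale span is 1.5 − (-1.5) = 3 V.
Required number of levels: 3/2.24 mV = 1339.3; smallest N with 2^N ≥ that is 11.
One LSB is 3 V / 2048 = 1.4648 mV.
V_rms = LSB/√12 = 423 µV.

423 µV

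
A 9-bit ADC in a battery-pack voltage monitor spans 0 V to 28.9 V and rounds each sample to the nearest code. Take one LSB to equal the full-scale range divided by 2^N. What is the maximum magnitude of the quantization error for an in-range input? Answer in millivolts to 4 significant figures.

28.22 mV

V_FS = 28.9 V.
One LSB is 28.9 V / 512 = 56.4453 mV.
A rounding quantizer has |error| ≤ LSB/2 = 28.22 mV.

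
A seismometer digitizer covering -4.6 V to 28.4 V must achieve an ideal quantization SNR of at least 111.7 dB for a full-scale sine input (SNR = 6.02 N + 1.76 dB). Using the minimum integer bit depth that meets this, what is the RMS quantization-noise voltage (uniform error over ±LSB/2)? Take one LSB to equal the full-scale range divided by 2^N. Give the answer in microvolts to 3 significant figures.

18.2 µV

Range = 28.4 − (-4.6) = 33 V.
Required N = ⌈(111.7 − 1.76)/6.02⌉ = ⌈18.262⌉ = 19.
LSB = 33 V / 2^19 = 62.943 µV.
σ_q = LSB/√12 = 62.943 µV/3.4641 = 18.2 µV.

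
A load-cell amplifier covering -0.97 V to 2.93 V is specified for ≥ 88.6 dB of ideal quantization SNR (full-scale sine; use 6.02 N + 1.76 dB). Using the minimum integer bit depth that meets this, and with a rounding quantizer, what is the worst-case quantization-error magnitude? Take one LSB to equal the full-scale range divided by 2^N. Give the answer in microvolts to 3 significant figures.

59.5 µV

The full-scale span is 2.93 − (-0.97) = 3.9 V.
6.02 N + 1.76 ≥ 88.6 gives N ≥ 14.425, so the minimum integer is 15.
LSB = 3.9 V / 2^15 = 119.02 µV.
Max error for round-to-nearest is LSB/2 = 59.5 µV.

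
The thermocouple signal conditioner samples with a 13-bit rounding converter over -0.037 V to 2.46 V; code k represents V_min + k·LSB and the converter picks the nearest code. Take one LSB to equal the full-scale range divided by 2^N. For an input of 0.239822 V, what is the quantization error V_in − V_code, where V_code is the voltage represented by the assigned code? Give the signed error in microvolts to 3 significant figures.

+54.9 µV

The full-scale span is 2.46 − (-0.037) = 2.497 V. LSB = 2.497 V / 2^13 ≈ 304.8 µV.
(0.239822 − (-0.037)) / LSB = 0.276822 × 8192/2.497 = 908.1801. Nearest integer: k = 908.
V_code = V_min + k × range/2^13 = -0.037 + 908 × 2.497/8192 = 0.2397670898 V.
V_in − V_code = 0.239822 − (0.2397670898) = +54.9 µV.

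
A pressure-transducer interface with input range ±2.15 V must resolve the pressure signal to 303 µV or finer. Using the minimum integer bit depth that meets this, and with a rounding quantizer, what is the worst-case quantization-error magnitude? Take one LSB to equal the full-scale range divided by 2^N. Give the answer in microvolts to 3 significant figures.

Span: 2.15 V − (-2.15 V) = 4.3 V.
Required number of levels: 4.3/303 µV = 14191; smallest N with 2^N ≥ that is 14.
Step size = 4.3/16384 V = 262.45 µV.
Half an LSB is 131 µV.

131 µV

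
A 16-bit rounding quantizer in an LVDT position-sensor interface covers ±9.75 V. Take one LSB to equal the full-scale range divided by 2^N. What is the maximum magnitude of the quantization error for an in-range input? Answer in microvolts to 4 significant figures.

The full-scale span is 9.75 − (-9.75) = 19.5 V.
LSB = 19.5 V / 2^16 = 297.546 µV.
A rounding quantizer has |error| ≤ LSB/2 = 148.8 µV.

148.8 µV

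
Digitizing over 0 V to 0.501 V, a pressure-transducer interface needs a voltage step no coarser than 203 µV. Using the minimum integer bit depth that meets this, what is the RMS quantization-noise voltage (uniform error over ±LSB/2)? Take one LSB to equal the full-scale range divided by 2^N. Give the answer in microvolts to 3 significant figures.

V_FS = 0.501 V.
Need 2^N ≥ 0.501 V / 203 µV = 2468 → N_min = 12.
LSB = 0.501 V ÷ 2^12 = 0.501/4096 V = 122.31 µV.
RMS noise = LSB/√12 = 35.3 µV.

35.3 µV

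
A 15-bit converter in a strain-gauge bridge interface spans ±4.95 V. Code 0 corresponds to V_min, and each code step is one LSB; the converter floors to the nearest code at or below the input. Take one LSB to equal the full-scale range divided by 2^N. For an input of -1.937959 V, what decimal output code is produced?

9969

Span: 4.95 V − (-4.95 V) = 9.9 V. LSB = 9.9 V / 2^15 ≈ 302.1 µV.
code = ⌊(V_in − V_min)/LSB⌋ = ⌊(V_in − V_min) × 2^15 / range⌋
     = ⌊(-1.937959 − (-4.95)) × 32768 / 9.9⌋ = ⌊3.012041 × 32768/9.9⌋
     = ⌊9969.551⌋ = 9969.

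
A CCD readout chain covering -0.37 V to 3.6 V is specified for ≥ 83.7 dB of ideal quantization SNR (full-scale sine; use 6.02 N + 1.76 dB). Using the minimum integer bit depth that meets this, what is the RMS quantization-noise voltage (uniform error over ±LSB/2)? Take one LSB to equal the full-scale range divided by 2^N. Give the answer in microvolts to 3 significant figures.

Span: 3.6 V − (-0.37 V) = 3.97 V.
6.02 N + 1.76 ≥ 83.7 gives N ≥ 13.611, so the minimum integer is 14.
One LSB is 3.97 V / 16384 = 242.31 µV.
σ_q = LSB/√12 = 242.31 µV/3.4641 = 69.9 µV.

69.9 µV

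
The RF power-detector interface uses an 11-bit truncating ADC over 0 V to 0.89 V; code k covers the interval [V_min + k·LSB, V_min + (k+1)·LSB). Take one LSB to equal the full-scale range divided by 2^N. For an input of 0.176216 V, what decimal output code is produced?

405

Full-scale range = 0.89 V. LSB = 0.89 V / 2^11 ≈ 434.6 µV.
V_in − V_min = 0.176216 − (0) = 0.176216 V.
Divide by LSB: 0.176216 × 2048/0.89 = 405.4948.
Truncating gives code 405.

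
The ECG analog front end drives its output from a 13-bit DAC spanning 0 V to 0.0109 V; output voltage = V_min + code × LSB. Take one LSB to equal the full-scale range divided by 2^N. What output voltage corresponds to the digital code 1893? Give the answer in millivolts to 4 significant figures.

2.519 mV

V_FS = 0.0109 V. LSB = 0.0109 V / 2^13.
V_out = V_min + code × LSB = 0 V + 1893 × 0.0109 V / 8192
      = 0 V + 0.00251876 V = 0.00251876 V.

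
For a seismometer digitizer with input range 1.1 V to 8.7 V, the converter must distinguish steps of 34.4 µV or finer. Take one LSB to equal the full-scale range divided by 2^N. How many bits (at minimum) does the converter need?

18 bits

The full-scale span is 8.7 − (1.1) = 7.6 V.
7.6 V / 34.4 µV = 220900. Since 2^17 = 131072 and 2^18 = 262144, N = 18.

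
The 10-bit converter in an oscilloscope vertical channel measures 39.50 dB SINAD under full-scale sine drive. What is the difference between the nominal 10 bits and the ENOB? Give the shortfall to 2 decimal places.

N_eff = (39.50 − 1.76)/6.02 = 6.2691 bits.
Lost resolution: 10 − 6.2691 = 3.7309 bits.

3.73 bits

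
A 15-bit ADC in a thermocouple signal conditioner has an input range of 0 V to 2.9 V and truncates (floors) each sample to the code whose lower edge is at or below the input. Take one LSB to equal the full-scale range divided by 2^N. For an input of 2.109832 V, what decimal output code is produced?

23839

V_FS = 2.9 V. LSB = 2.9 V / 2^15 ≈ 88.50 µV.
code = ⌊(V_in − V_min)/LSB⌋ = ⌊(V_in − V_min) × 2^15 / range⌋
     = ⌊(2.109832 − (0)) × 32768 / 2.9⌋ = ⌊2.109832 × 32768/2.9⌋
     = ⌊23839.647⌋ = 23839.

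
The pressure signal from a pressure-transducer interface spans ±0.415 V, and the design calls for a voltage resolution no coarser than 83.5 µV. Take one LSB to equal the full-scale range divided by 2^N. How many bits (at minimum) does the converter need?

Range = 0.415 − (-0.415) = 0.83 V.
Levels needed ≥ 0.83/83.5 µV = 9940. 2^14 = 16384 suffices, so N_min = 14.

14 bits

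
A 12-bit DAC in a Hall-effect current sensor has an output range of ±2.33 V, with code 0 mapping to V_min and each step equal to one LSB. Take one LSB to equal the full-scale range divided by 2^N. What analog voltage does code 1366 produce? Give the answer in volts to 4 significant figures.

The full-scale span is 2.33 − (-2.33) = 4.66 V. LSB = 4.66 V / 2^12.
Output = V_min + (1366/4096) × range = -2.33 + 0.333496 × 4.66 V
      = -2.33 + 1.55409 = -0.775908 V.

-0.7759 V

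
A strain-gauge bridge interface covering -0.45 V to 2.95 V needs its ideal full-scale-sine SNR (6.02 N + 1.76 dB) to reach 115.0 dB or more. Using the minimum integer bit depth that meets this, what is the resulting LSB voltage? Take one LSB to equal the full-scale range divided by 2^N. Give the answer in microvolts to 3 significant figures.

6.48 µV

Full-scale range = 2.95 V − (-0.45 V) = 3.4 V.
N ≥ (115.0 − 1.76)/6.02 = 18.811 → N_min = 19.
One LSB is 3.4 V / 524288 = 6.48 µV.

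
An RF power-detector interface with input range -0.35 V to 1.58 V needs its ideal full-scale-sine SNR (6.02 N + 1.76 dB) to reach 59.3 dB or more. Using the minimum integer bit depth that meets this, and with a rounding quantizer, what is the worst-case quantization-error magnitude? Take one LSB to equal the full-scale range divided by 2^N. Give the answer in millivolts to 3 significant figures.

0.942 mV

Range = 1.58 − (-0.35) = 1.93 V.
N ≥ (59.3 − 1.76)/6.02 = 9.558 → N_min = 10.
One LSB is 1.93 V / 1024 = 1.8848 mV.
Half an LSB is 0.942 mV.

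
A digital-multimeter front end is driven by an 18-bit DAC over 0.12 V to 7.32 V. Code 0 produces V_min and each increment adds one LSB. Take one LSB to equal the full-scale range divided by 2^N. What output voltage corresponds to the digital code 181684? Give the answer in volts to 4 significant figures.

Full-scale range = 7.32 V − (0.12 V) = 7.2 V. LSB = 7.2 V / 2^18.
Output = V_min + (181684/262144) × range = 0.12 + 0.693069 × 7.2 V
      = 0.12 + 4.99010 = 5.11010 V.

5.110 V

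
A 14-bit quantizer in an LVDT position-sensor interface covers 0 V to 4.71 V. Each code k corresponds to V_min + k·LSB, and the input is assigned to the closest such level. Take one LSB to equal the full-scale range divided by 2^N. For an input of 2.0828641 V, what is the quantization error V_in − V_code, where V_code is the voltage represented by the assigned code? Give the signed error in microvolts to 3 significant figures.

+103 µV

Range is 4.71 V. LSB = 4.71 V / 2^14 ≈ 287.5 µV.
Position in LSBs: (2.0828641 − (0)) × 16384/4.71 = 7245.3600; rounding gives k = 7245.
V_code = 0 + (7245/16384) × 4.71 = 2.0827606201 V.
e = 2.0828641 − (2.0827606201) = +103 µV.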